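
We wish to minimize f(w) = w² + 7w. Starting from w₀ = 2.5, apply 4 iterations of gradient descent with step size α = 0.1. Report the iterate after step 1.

1.3

f′(w) = 2w + 7
w₁ = 2.5 − 0.1·12 = 1.3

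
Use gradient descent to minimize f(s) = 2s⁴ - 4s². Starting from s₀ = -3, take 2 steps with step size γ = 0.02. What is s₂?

f′(s) = 8s³ - 8s
s₁ = -3 − 0.02·(-192) = 0.84
s₂ = 0.84 − 0.02·(-1.978368) = 0.87956736

0.87956736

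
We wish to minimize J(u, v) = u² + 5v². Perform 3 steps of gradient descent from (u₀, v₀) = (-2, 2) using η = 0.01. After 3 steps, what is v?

∇J = (2u, 10v)
Step 1: at (-2, 2), ∇J = (-4, 20) → (-2, 2) − 0.01·(-4, 20) = (-1.96, 1.8)
Step 2: at (-1.96, 1.8), ∇J = (-3.92, 18) → (-1.96, 1.8) − 0.01·(-3.92, 18) = (-1.9208, 1.62)
Step 3: at (-1.9208, 1.62), ∇J = (-3.8416, 16.2) → (-1.9208, 1.62) − 0.01·(-3.8416, 16.2) = (-1.882384, 1.458)
v = 1.458

1.458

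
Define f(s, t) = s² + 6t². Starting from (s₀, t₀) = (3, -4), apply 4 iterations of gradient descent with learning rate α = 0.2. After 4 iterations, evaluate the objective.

∇f = (2s, 12t)
Step 1: at (3, -4), ∇f = (6, -48) → (3, -4) − 0.2·(6, -48) = (1.8, 5.6)
Step 2: at (1.8, 5.6), ∇f = (3.6, 67.2) → (1.8, 5.6) − 0.2·(3.6, 67.2) = (1.08, -7.84)
Step 3: at (1.08, -7.84), ∇f = (2.16, -94.08) → (1.08, -7.84) − 0.2·(2.16, -94.08) = (0.648, 10.976)
Step 4: at (0.648, 10.976), ∇f = (1.296, 131.712) → (0.648, 10.976) − 0.2·(1.296, 131.712) = (0.3888, -15.3664)
f(0.3888, -15.3664) = 1416.9086592

1416.9086592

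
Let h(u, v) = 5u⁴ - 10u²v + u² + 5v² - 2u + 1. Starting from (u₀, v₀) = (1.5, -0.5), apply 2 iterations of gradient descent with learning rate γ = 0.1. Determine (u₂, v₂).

(606.73325, 46.9225)

∇h = (20u³ - 20uv + 2u - 2, -10u² + 10v)
(u₁, v₁) = (1.5, -0.5) − 0.1·(83.5, -27.5) = (-6.85, 2.25)
(u₂, v₂) = (-6.85, 2.25) − 0.1·(-6135.8325, -446.725) = (606.73325, 46.9225)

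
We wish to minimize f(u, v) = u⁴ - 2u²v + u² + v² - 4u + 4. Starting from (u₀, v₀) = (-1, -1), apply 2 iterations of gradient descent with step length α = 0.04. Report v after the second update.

∇f = (4u³ - 4uv + 2u - 4, -2u² + 2v)
Step 1: at (-1, -1), ∇f = (-14, -4) → (-1, -1) − 0.04·(-14, -4) = (-0.44, -0.84)
Step 2: at (-0.44, -0.84), ∇f = (-6.699136, -2.0672) → (-0.44, -0.84) − 0.04·(-6.699136, -2.0672) = (-0.17203456, -0.757312)
v = -0.757312

-0.757312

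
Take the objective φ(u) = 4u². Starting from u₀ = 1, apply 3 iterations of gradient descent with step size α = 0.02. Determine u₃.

0.592704

φ′(u) = 8u
Step 1: φ′(1) = 8; u₁ = 1 − 0.02·8 = 0.84
Step 2: φ′(0.84) = 6.72; u₂ = 0.84 − 0.02·6.72 = 0.7056
Step 3: φ′(0.7056) = 5.6448; u₃ = 0.7056 − 0.02·5.6448 = 0.592704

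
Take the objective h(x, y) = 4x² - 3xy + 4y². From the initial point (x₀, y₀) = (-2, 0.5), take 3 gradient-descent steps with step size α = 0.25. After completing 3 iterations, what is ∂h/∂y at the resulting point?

-73.6328125

∇h = (8x - 3y, -3x + 8y)
Step 1: at (-2, 0.5), ∇h = (-17.5, 10) → (-2, 0.5) − 0.25·(-17.5, 10) = (2.375, -2)
Step 2: at (2.375, -2), ∇h = (25, -23.125) → (2.375, -2) − 0.25·(25, -23.125) = (-3.875, 3.78125)
Step 3: at (-3.875, 3.78125), ∇h = (-42.34375, 41.875) → (-3.875, 3.78125) − 0.25·(-42.34375, 41.875) = (6.7109375, -6.6875)
∂h/∂y at (6.7109375, -6.6875) = -73.6328125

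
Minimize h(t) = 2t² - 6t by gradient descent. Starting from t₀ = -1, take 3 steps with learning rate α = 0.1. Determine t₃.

0.96

h′(t) = 4t - 6
Step 1: h′(-1) = -10; t₁ = -1 − 0.1·(-10) = 0
Step 2: h′(0) = -6; t₂ = 0 − 0.1·(-6) = 0.6
Step 3: h′(0.6) = -3.6; t₃ = 0.6 − 0.1·(-3.6) = 0.96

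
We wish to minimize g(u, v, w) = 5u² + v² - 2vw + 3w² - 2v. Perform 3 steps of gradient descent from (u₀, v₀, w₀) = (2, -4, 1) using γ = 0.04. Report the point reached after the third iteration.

(0.432, -2.78912, -0.209728)

∇g = (10u, 2v - 2w - 2, -2v + 6w)
Step 1: at (2, -4, 1), ∇g = (20, -12, 14) → (2, -4, 1) − 0.04·(20, -12, 14) = (1.2, -3.52, 0.44)
Step 2: at (1.2, -3.52, 0.44), ∇g = (12, -9.92, 9.68) → (1.2, -3.52, 0.44) − 0.04·(12, -9.92, 9.68) = (0.72, -3.1232, 0.0528)
Step 3: at (0.72, -3.1232, 0.0528), ∇g = (7.2, -8.352, 6.5632) → (0.72, -3.1232, 0.0528) − 0.04·(7.2, -8.352, 6.5632) = (0.432, -2.78912, -0.209728)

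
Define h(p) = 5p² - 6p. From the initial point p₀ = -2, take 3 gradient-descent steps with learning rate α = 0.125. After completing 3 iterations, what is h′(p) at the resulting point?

0.40625

h′(p) = 10p - 6
p₁ = -2 − 0.125·(-26) = 1.25
p₂ = 1.25 − 0.125·6.5 = 0.4375
p₃ = 0.4375 − 0.125·(-1.625) = 0.640625
h′(p) at (0.640625) = 0.40625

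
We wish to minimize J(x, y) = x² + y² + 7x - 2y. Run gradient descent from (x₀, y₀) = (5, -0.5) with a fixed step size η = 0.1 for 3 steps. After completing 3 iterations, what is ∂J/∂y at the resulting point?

∇J = (2x + 7, 2y - 2)
Step 1: at (5, -0.5), ∇J = (17, -3) → (5, -0.5) − 0.1·(17, -3) = (3.3, -0.2)
Step 2: at (3.3, -0.2), ∇J = (13.6, -2.4) → (3.3, -0.2) − 0.1·(13.6, -2.4) = (1.94, 0.04)
Step 3: at (1.94, 0.04), ∇J = (10.88, -1.92) → (1.94, 0.04) − 0.1·(10.88, -1.92) = (0.852, 0.232)
∂J/∂y at (0.852, 0.232) = -1.536

-1.536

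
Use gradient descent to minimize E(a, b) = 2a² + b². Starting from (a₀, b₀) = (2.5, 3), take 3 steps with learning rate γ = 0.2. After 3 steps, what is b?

∇E = (4a, 2b)
(a₁, b₁) = (2.5, 3) − 0.2·(10, 6) = (0.5, 1.8)
(a₂, b₂) = (0.5, 1.8) − 0.2·(2, 3.6) = (0.1, 1.08)
(a₃, b₃) = (0.1, 1.08) − 0.2·(0.4, 2.16) = (0.02, 0.648)
b = 0.648

0.648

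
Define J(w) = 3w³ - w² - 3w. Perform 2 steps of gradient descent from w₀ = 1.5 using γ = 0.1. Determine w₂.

0.3849375

J′(w) = 9w² - 2w - 3
Step 1: J′(1.5) = 14.25; w₁ = 1.5 − 0.1·14.25 = 0.075
Step 2: J′(0.075) = -3.099375; w₂ = 0.075 − 0.1·(-3.099375) = 0.3849375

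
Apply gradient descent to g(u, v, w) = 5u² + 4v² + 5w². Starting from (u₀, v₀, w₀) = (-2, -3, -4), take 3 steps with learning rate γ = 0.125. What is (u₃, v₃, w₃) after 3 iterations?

(0.03125, 0, 0.0625)

∇g = (10u, 8v, 10w)
Step 1: at (-2, -3, -4), ∇g = (-20, -24, -40) → (-2, -3, -4) − 0.125·(-20, -24, -40) = (0.5, 0, 1)
Step 2: at (0.5, 0, 1), ∇g = (5, 0, 10) → (0.5, 0, 1) − 0.125·(5, 0, 10) = (-0.125, 0, -0.25)
Step 3: at (-0.125, 0, -0.25), ∇g = (-1.25, 0, -2.5) → (-0.125, 0, -0.25) − 0.125·(-1.25, 0, -2.5) = (0.03125, 0, 0.0625)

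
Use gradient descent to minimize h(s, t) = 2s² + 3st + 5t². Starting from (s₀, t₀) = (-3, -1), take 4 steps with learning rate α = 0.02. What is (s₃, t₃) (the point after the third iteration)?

∇h = (4s + 3t, 3s + 10t)
(s₁, t₁) = (-3, -1) − 0.02·(-15, -19) = (-2.7, -0.62)
(s₂, t₂) = (-2.7, -0.62) − 0.02·(-12.66, -14.3) = (-2.4468, -0.334)
(s₃, t₃) = (-2.4468, -0.334) − 0.02·(-10.7892, -10.6804) = (-2.231016, -0.120392)

(-2.231016, -0.120392)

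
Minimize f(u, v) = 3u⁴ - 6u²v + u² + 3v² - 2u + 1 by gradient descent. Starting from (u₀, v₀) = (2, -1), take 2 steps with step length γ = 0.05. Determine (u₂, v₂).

(36.5326, 5.393)

∇f = (12u³ - 12uv + 2u - 2, -6u² + 6v)
Step 1: at (2, -1), ∇f = (122, -30) → (2, -1) − 0.05·(122, -30) = (-4.1, 0.5)
Step 2: at (-4.1, 0.5), ∇f = (-812.652, -97.86) → (-4.1, 0.5) − 0.05·(-812.652, -97.86) = (36.5326, 5.393)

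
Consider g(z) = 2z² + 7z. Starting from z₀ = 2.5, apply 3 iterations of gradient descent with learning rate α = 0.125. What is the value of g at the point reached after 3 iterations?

g′(z) = 4z + 7
Step 1: g′(2.5) = 17; z₁ = 2.5 − 0.125·17 = 0.375
Step 2: g′(0.375) = 8.5; z₂ = 0.375 − 0.125·8.5 = -0.6875
Step 3: g′(-0.6875) = 4.25; z₃ = -0.6875 − 0.125·4.25 = -1.21875
g(-1.21875) = -5.560546875

-5.560546875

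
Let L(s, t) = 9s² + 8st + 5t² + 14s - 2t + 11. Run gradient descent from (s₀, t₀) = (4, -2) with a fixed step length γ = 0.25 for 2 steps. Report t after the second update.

34.25

∇L = (18s + 8t + 14, 8s + 10t - 2)
(s₁, t₁) = (4, -2) − 0.25·(70, 10) = (-13.5, -4.5)
(s₂, t₂) = (-13.5, -4.5) − 0.25·(-265, -155) = (52.75, 34.25)
t = 34.25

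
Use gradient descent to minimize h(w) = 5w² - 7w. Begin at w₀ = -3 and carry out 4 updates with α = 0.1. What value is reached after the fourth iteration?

h′(w) = 10w - 7
w₁ = -3 − 0.1·(-37) = 0.7
w₂ = 0.7 − 0.1·0 = 0.7
w₃ = 0.7 − 0.1·0 = 0.7
w₄ = 0.7 − 0.1·0 = 0.7

0.7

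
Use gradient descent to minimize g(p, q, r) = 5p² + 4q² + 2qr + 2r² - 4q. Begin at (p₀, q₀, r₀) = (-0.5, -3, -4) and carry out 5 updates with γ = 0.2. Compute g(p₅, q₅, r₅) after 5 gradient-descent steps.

∇g = (10p, 8q + 2r - 4, 2q + 4r)
Step 1: at (-0.5, -3, -4), ∇g = (-5, -36, -22) → (-0.5, -3, -4) − 0.2·(-5, -36, -22) = (0.5, 4.2, 0.4)
Step 2: at (0.5, 4.2, 0.4), ∇g = (5, 30.4, 10) → (0.5, 4.2, 0.4) − 0.2·(5, 30.4, 10) = (-0.5, -1.88, -1.6)
Step 3: at (-0.5, -1.88, -1.6), ∇g = (-5, -22.24, -10.16) → (-0.5, -1.88, -1.6) − 0.2·(-5, -22.24, -10.16) = (0.5, 2.568, 0.432)
Step 4: at (0.5, 2.568, 0.432), ∇g = (5, 17.408, 6.864) → (0.5, 2.568, 0.432) − 0.2·(5, 17.408, 6.864) = (-0.5, -0.9136, -0.9408)
Step 5: at (-0.5, -0.9136, -0.9408), ∇g = (-5, -13.1904, -5.5904) → (-0.5, -0.9136, -0.9408) − 0.2·(-5, -13.1904, -5.5904) = (0.5, 1.72448, 0.17728)
g(0.5, 1.72448, 0.17728) = 6.9216931072

6.9216931072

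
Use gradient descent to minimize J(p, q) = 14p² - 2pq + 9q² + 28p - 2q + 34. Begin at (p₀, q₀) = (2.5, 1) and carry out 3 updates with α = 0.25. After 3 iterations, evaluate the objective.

7721570.6796875

∇J = (28p - 2q + 28, -2p + 18q - 2)
(p₁, q₁) = (2.5, 1) − 0.25·(96, 11) = (-21.5, -1.75)
(p₂, q₂) = (-21.5, -1.75) − 0.25·(-570.5, 9.5) = (121.125, -4.125)
(p₃, q₃) = (121.125, -4.125) − 0.25·(3427.75, -318.5) = (-735.8125, 75.5)
J(-735.8125, 75.5) = 7721570.6796875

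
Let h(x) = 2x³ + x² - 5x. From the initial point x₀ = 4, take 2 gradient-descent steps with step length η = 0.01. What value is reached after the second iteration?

2.456194

h′(x) = 6x² + 2x - 5
Step 1: h′(4) = 99; x₁ = 4 − 0.01·99 = 3.01
Step 2: h′(3.01) = 55.3806; x₂ = 3.01 − 0.01·55.3806 = 2.456194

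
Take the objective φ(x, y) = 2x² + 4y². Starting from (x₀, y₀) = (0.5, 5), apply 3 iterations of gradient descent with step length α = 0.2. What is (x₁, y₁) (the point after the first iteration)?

∇φ = (4x, 8y)
(x₁, y₁) = (0.5, 5) − 0.2·(2, 40) = (0.1, -3)

(0.1, -3)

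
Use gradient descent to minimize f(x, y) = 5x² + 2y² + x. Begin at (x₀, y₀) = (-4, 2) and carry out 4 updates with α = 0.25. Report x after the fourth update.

-19.84375

∇f = (10x + 1, 4y)
Step 1: at (-4, 2), ∇f = (-39, 8) → (-4, 2) − 0.25·(-39, 8) = (5.75, 0)
Step 2: at (5.75, 0), ∇f = (58.5, 0) → (5.75, 0) − 0.25·(58.5, 0) = (-8.875, 0)
Step 3: at (-8.875, 0), ∇f = (-87.75, 0) → (-8.875, 0) − 0.25·(-87.75, 0) = (13.0625, 0)
Step 4: at (13.0625, 0), ∇f = (131.625, 0) → (13.0625, 0) − 0.25·(131.625, 0) = (-19.84375, 0)
x = -19.84375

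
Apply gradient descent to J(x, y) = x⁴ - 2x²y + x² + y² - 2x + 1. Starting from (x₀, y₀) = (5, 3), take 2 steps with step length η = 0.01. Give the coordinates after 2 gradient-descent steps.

∇J = (4x³ - 4xy + 2x - 2, -2x² + 2y)
(x₁, y₁) = (5, 3) − 0.01·(448, -44) = (0.52, 3.44)
(x₂, y₂) = (0.52, 3.44) − 0.01·(-7.552768, 6.3392) = (0.59552768, 3.376608)

(0.59552768, 3.376608)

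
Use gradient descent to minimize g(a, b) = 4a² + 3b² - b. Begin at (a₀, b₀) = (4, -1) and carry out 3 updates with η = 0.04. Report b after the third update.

-0.345472

∇g = (8a, 6b - 1)
(a₁, b₁) = (4, -1) − 0.04·(32, -7) = (2.72, -0.72)
(a₂, b₂) = (2.72, -0.72) − 0.04·(21.76, -5.32) = (1.8496, -0.5072)
(a₃, b₃) = (1.8496, -0.5072) − 0.04·(14.7968, -4.0432) = (1.257728, -0.345472)
b = -0.345472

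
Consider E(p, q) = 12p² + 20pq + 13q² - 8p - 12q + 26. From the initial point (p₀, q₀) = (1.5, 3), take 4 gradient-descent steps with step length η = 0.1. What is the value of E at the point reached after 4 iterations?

∇E = (24p + 20q - 8, 20p + 26q - 12)
Step 1: at (1.5, 3), ∇E = (88, 96) → (1.5, 3) − 0.1·(88, 96) = (-7.3, -6.6)
Step 2: at (-7.3, -6.6), ∇E = (-315.2, -329.6) → (-7.3, -6.6) − 0.1·(-315.2, -329.6) = (24.22, 26.36)
Step 3: at (24.22, 26.36), ∇E = (1100.48, 1157.76) → (24.22, 26.36) − 0.1·(1100.48, 1157.76) = (-85.828, -89.416)
Step 4: at (-85.828, -89.416), ∇E = (-3856.192, -4053.376) → (-85.828, -89.416) − 0.1·(-3856.192, -4053.376) = (299.7912, 315.9216)
E(299.7912, 315.9216) = 4264028.03127296

4264028.03127296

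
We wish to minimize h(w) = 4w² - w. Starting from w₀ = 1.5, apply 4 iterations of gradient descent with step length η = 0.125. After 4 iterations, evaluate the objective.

h′(w) = 8w - 1
Step 1: h′(1.5) = 11; w₁ = 1.5 − 0.125·11 = 0.125
Step 2: h′(0.125) = 0; w₂ = 0.125 − 0.125·0 = 0.125
Step 3: h′(0.125) = 0; w₃ = 0.125 − 0.125·0 = 0.125
Step 4: h′(0.125) = 0; w₄ = 0.125 − 0.125·0 = 0.125
h(0.125) = -0.0625

-0.0625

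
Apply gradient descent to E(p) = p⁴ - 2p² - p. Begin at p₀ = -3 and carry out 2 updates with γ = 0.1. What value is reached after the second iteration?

-110.8252

E′(p) = 4p³ - 4p - 1
p₁ = -3 − 0.1·(-97) = 6.7
p₂ = 6.7 − 0.1·1175.252 = -110.8252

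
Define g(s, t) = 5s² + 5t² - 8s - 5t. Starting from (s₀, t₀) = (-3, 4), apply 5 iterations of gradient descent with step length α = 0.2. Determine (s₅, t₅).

(4.6, -3)

∇g = (10s - 8, 10t - 5)
Step 1: at (-3, 4), ∇g = (-38, 35) → (-3, 4) − 0.2·(-38, 35) = (4.6, -3)
Step 2: at (4.6, -3), ∇g = (38, -35) → (4.6, -3) − 0.2·(38, -35) = (-3, 4)
Step 3: at (-3, 4), ∇g = (-38, 35) → (-3, 4) − 0.2·(-38, 35) = (4.6, -3)
Step 4: at (4.6, -3), ∇g = (38, -35) → (4.6, -3) − 0.2·(38, -35) = (-3, 4)
Step 5: at (-3, 4), ∇g = (-38, 35) → (-3, 4) − 0.2·(-38, 35) = (4.6, -3)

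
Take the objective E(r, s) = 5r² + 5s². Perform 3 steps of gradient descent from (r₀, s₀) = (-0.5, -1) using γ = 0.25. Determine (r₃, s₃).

∇E = (10r, 10s)
Step 1: at (-0.5, -1), ∇E = (-5, -10) → (-0.5, -1) − 0.25·(-5, -10) = (0.75, 1.5)
Step 2: at (0.75, 1.5), ∇E = (7.5, 15) → (0.75, 1.5) − 0.25·(7.5, 15) = (-1.125, -2.25)
Step 3: at (-1.125, -2.25), ∇E = (-11.25, -22.5) → (-1.125, -2.25) − 0.25·(-11.25, -22.5) = (1.6875, 3.375)

(1.6875, 3.375)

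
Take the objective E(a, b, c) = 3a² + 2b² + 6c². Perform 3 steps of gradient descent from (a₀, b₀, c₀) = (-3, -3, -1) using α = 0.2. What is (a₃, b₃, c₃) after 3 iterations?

∇E = (6a, 4b, 12c)
(a₁, b₁, c₁) = (-3, -3, -1) − 0.2·(-18, -12, -12) = (0.6, -0.6, 1.4)
(a₂, b₂, c₂) = (0.6, -0.6, 1.4) − 0.2·(3.6, -2.4, 16.8) = (-0.12, -0.12, -1.96)
(a₃, b₃, c₃) = (-0.12, -0.12, -1.96) − 0.2·(-0.72, -0.48, -23.52) = (0.024, -0.024, 2.744)

(0.024, -0.024, 2.744)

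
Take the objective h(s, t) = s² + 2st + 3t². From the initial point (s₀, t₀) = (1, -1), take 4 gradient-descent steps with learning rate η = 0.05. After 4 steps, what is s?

∇h = (2s + 2t, 2s + 6t)
Step 1: at (1, -1), ∇h = (0, -4) → (1, -1) − 0.05·(0, -4) = (1, -0.8)
Step 2: at (1, -0.8), ∇h = (0.4, -2.8) → (1, -0.8) − 0.05·(0.4, -2.8) = (0.98, -0.66)
Step 3: at (0.98, -0.66), ∇h = (0.64, -2) → (0.98, -0.66) − 0.05·(0.64, -2) = (0.948, -0.56)
Step 4: at (0.948, -0.56), ∇h = (0.776, -1.464) → (0.948, -0.56) − 0.05·(0.776, -1.464) = (0.9092, -0.4868)
s = 0.9092

0.9092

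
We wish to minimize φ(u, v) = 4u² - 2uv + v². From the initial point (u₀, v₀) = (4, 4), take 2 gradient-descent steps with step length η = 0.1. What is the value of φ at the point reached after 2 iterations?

∇φ = (8u - 2v, -2u + 2v)
Step 1: at (4, 4), ∇φ = (24, 0) → (4, 4) − 0.1·(24, 0) = (1.6, 4)
Step 2: at (1.6, 4), ∇φ = (4.8, 4.8) → (1.6, 4) − 0.1·(4.8, 4.8) = (1.12, 3.52)
φ(1.12, 3.52) = 9.5232

9.5232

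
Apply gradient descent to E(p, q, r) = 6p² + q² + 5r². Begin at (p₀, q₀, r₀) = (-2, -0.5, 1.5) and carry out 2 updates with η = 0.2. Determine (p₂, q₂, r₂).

∇E = (12p, 2q, 10r)
Step 1: at (-2, -0.5, 1.5), ∇E = (-24, -1, 15) → (-2, -0.5, 1.5) − 0.2·(-24, -1, 15) = (2.8, -0.3, -1.5)
Step 2: at (2.8, -0.3, -1.5), ∇E = (33.6, -0.6, -15) → (2.8, -0.3, -1.5) − 0.2·(33.6, -0.6, -15) = (-3.92, -0.18, 1.5)

(-3.92, -0.18, 1.5)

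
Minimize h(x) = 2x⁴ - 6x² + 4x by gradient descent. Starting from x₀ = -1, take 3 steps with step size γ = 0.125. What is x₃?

h′(x) = 8x³ - 12x + 4
x₁ = -1 − 0.125·8 = -2
x₂ = -2 − 0.125·(-36) = 2.5
x₃ = 2.5 − 0.125·99 = -9.875

-9.875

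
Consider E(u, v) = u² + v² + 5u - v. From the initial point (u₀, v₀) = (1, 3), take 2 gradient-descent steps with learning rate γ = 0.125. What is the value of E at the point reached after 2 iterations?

-0.646484375

∇E = (2u + 5, 2v - 1)
(u₁, v₁) = (1, 3) − 0.125·(7, 5) = (0.125, 2.375)
(u₂, v₂) = (0.125, 2.375) − 0.125·(5.25, 3.75) = (-0.53125, 1.90625)
E(-0.53125, 1.90625) = -0.646484375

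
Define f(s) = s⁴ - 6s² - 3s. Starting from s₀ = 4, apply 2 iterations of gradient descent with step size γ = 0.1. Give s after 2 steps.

1760.85

f′(s) = 4s³ - 12s - 3
s₁ = 4 − 0.1·205 = -16.5
s₂ = -16.5 − 0.1·(-17773.5) = 1760.85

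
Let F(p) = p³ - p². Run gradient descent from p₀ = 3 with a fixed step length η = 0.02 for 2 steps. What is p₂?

F′(p) = 3p² - 2p
p₁ = 3 − 0.02·21 = 2.58
p₂ = 2.58 − 0.02·14.8092 = 2.283816

2.283816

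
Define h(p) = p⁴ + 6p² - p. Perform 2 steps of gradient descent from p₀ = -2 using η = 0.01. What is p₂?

-1.13143172

h′(p) = 4p³ + 12p - 1
Step 1: h′(-2) = -57; p₁ = -2 − 0.01·(-57) = -1.43
Step 2: h′(-1.43) = -29.856828; p₂ = -1.43 − 0.01·(-29.856828) = -1.13143172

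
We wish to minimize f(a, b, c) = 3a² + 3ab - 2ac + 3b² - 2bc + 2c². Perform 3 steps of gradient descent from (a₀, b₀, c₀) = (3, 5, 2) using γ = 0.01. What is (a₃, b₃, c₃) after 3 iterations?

(2.215471, 4.040817, 2.193856)

∇f = (6a + 3b - 2c, 3a + 6b - 2c, -2a - 2b + 4c)
(a₁, b₁, c₁) = (3, 5, 2) − 0.01·(29, 35, -8) = (2.71, 4.65, 2.08)
(a₂, b₂, c₂) = (2.71, 4.65, 2.08) − 0.01·(26.05, 31.87, -6.4) = (2.4495, 4.3313, 2.144)
(a₃, b₃, c₃) = (2.4495, 4.3313, 2.144) − 0.01·(23.4029, 29.0483, -4.9856) = (2.215471, 4.040817, 2.193856)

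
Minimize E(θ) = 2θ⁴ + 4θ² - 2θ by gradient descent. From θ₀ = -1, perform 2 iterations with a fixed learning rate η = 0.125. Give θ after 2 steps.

E′(θ) = 8θ³ + 8θ - 2
Step 1: E′(-1) = -18; θ₁ = -1 − 0.125·(-18) = 1.25
Step 2: E′(1.25) = 23.625; θ₂ = 1.25 − 0.125·23.625 = -1.703125

-1.703125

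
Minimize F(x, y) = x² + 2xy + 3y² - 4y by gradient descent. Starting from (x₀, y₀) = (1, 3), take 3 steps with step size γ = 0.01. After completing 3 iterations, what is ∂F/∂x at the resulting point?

6.653824

∇F = (2x + 2y, 2x + 6y - 4)
Step 1: at (1, 3), ∇F = (8, 16) → (1, 3) − 0.01·(8, 16) = (0.92, 2.84)
Step 2: at (0.92, 2.84), ∇F = (7.52, 14.88) → (0.92, 2.84) − 0.01·(7.52, 14.88) = (0.8448, 2.6912)
Step 3: at (0.8448, 2.6912), ∇F = (7.072, 13.8368) → (0.8448, 2.6912) − 0.01·(7.072, 13.8368) = (0.77408, 2.552832)
∂F/∂x at (0.77408, 2.552832) = 6.653824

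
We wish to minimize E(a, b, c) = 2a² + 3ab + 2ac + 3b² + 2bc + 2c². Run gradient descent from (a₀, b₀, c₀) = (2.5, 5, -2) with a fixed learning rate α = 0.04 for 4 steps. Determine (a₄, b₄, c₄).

∇E = (4a + 3b + 2c, 3a + 6b + 2c, 2a + 2b + 4c)
Step 1: at (2.5, 5, -2), ∇E = (21, 33.5, 7) → (2.5, 5, -2) − 0.04·(21, 33.5, 7) = (1.66, 3.66, -2.28)
Step 2: at (1.66, 3.66, -2.28), ∇E = (13.06, 22.38, 1.52) → (1.66, 3.66, -2.28) − 0.04·(13.06, 22.38, 1.52) = (1.1376, 2.7648, -2.3408)
Step 3: at (1.1376, 2.7648, -2.3408), ∇E = (8.1632, 15.32, -1.5584) → (1.1376, 2.7648, -2.3408) − 0.04·(8.1632, 15.32, -1.5584) = (0.811072, 2.152, -2.278464)
Step 4: at (0.811072, 2.152, -2.278464), ∇E = (5.14336, 10.788288, -3.187712) → (0.811072, 2.152, -2.278464) − 0.04·(5.14336, 10.788288, -3.187712) = (0.6053376, 1.72046848, -2.15095552)

(0.6053376, 1.72046848, -2.15095552)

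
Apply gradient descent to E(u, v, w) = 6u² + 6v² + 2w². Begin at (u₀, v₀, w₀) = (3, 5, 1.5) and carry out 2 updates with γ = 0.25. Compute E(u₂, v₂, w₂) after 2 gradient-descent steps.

∇E = (12u, 12v, 4w)
Step 1: at (3, 5, 1.5), ∇E = (36, 60, 6) → (3, 5, 1.5) − 0.25·(36, 60, 6) = (-6, -10, 0)
Step 2: at (-6, -10, 0), ∇E = (-72, -120, 0) → (-6, -10, 0) − 0.25·(-72, -120, 0) = (12, 20, 0)
E(12, 20, 0) = 3264

3264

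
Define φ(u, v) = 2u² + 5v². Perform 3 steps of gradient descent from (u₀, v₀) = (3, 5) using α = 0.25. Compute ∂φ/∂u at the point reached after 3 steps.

∇φ = (4u, 10v)
Step 1: at (3, 5), ∇φ = (12, 50) → (3, 5) − 0.25·(12, 50) = (0, -7.5)
Step 2: at (0, -7.5), ∇φ = (0, -75) → (0, -7.5) − 0.25·(0, -75) = (0, 11.25)
Step 3: at (0, 11.25), ∇φ = (0, 112.5) → (0, 11.25) − 0.25·(0, 112.5) = (0, -16.875)
∂φ/∂u at (0, -16.875) = 0

0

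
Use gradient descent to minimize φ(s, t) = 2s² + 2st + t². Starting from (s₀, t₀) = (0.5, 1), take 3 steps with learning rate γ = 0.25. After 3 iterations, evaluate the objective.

0.0390625

∇φ = (4s + 2t, 2s + 2t)
(s₁, t₁) = (0.5, 1) − 0.25·(4, 3) = (-0.5, 0.25)
(s₂, t₂) = (-0.5, 0.25) − 0.25·(-1.5, -0.5) = (-0.125, 0.375)
(s₃, t₃) = (-0.125, 0.375) − 0.25·(0.25, 0.5) = (-0.1875, 0.25)
φ(-0.1875, 0.25) = 0.0390625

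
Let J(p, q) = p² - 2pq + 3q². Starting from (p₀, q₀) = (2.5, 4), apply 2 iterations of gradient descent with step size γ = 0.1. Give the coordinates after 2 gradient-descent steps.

(2.66, 1.4)

∇J = (2p - 2q, -2p + 6q)
(p₁, q₁) = (2.5, 4) − 0.1·(-3, 19) = (2.8, 2.1)
(p₂, q₂) = (2.8, 2.1) − 0.1·(1.4, 7) = (2.66, 1.4)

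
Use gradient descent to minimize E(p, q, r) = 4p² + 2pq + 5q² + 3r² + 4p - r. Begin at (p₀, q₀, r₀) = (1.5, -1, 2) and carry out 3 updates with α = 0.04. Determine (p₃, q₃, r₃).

(0.2456, -0.347264, 0.971456)

∇E = (8p + 2q + 4, 2p + 10q, 6r - 1)
(p₁, q₁, r₁) = (1.5, -1, 2) − 0.04·(14, -7, 11) = (0.94, -0.72, 1.56)
(p₂, q₂, r₂) = (0.94, -0.72, 1.56) − 0.04·(10.08, -5.32, 8.36) = (0.5368, -0.5072, 1.2256)
(p₃, q₃, r₃) = (0.5368, -0.5072, 1.2256) − 0.04·(7.28, -3.9984, 6.3536) = (0.2456, -0.347264, 0.971456)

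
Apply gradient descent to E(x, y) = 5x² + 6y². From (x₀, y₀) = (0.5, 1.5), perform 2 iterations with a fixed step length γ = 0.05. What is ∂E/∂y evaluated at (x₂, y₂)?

∇E = (10x, 12y)
(x₁, y₁) = (0.5, 1.5) − 0.05·(5, 18) = (0.25, 0.6)
(x₂, y₂) = (0.25, 0.6) − 0.05·(2.5, 7.2) = (0.125, 0.24)
∂E/∂y at (0.125, 0.24) = 2.88

2.88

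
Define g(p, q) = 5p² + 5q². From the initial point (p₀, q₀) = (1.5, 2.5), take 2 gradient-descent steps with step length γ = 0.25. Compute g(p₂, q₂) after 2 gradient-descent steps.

∇g = (10p, 10q)
Step 1: at (1.5, 2.5), ∇g = (15, 25) → (1.5, 2.5) − 0.25·(15, 25) = (-2.25, -3.75)
Step 2: at (-2.25, -3.75), ∇g = (-22.5, -37.5) → (-2.25, -3.75) − 0.25·(-22.5, -37.5) = (3.375, 5.625)
g(3.375, 5.625) = 215.15625

215.15625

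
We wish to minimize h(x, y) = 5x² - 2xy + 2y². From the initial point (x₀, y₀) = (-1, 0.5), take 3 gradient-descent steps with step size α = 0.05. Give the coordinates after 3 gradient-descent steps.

(-0.078, 0.1365)

∇h = (10x - 2y, -2x + 4y)
(x₁, y₁) = (-1, 0.5) − 0.05·(-11, 4) = (-0.45, 0.3)
(x₂, y₂) = (-0.45, 0.3) − 0.05·(-5.1, 2.1) = (-0.195, 0.195)
(x₃, y₃) = (-0.195, 0.195) − 0.05·(-2.34, 1.17) = (-0.078, 0.1365)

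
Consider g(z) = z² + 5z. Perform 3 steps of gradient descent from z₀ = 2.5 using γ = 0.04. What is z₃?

g′(z) = 2z + 5
z₁ = 2.5 − 0.04·10 = 2.1
z₂ = 2.1 − 0.04·9.2 = 1.732
z₃ = 1.732 − 0.04·8.464 = 1.39344

1.39344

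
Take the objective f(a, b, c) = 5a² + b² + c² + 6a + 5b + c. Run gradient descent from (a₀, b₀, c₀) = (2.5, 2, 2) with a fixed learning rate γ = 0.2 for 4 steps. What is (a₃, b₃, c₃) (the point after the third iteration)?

∇f = (10a + 6, 2b + 5, 2c + 1)
Step 1: at (2.5, 2, 2), ∇f = (31, 9, 5) → (2.5, 2, 2) − 0.2·(31, 9, 5) = (-3.7, 0.2, 1)
Step 2: at (-3.7, 0.2, 1), ∇f = (-31, 5.4, 3) → (-3.7, 0.2, 1) − 0.2·(-31, 5.4, 3) = (2.5, -0.88, 0.4)
Step 3: at (2.5, -0.88, 0.4), ∇f = (31, 3.24, 1.8) → (2.5, -0.88, 0.4) − 0.2·(31, 3.24, 1.8) = (-3.7, -1.528, 0.04)

(-3.7, -1.528, 0.04)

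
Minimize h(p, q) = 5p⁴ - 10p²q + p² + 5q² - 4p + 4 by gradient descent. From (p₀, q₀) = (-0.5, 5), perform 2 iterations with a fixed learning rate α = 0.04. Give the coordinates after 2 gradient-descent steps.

(1.1984, 3.796)

∇h = (20p³ - 20pq + 2p - 4, -10p² + 10q)
Step 1: at (-0.5, 5), ∇h = (42.5, 47.5) → (-0.5, 5) − 0.04·(42.5, 47.5) = (-2.2, 3.1)
Step 2: at (-2.2, 3.1), ∇h = (-84.96, -17.4) → (-2.2, 3.1) − 0.04·(-84.96, -17.4) = (1.1984, 3.796)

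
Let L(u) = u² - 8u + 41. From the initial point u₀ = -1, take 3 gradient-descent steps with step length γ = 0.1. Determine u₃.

1.44

L′(u) = 2u - 8
u₁ = -1 − 0.1·(-10) = 0
u₂ = 0 − 0.1·(-8) = 0.8
u₃ = 0.8 − 0.1·(-6.4) = 1.44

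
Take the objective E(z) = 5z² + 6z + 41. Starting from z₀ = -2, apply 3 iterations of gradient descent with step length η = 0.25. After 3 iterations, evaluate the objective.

E′(z) = 10z + 6
Step 1: E′(-2) = -14; z₁ = -2 − 0.25·(-14) = 1.5
Step 2: E′(1.5) = 21; z₂ = 1.5 − 0.25·21 = -3.75
Step 3: E′(-3.75) = -31.5; z₃ = -3.75 − 0.25·(-31.5) = 4.125
E(4.125) = 150.828125

150.828125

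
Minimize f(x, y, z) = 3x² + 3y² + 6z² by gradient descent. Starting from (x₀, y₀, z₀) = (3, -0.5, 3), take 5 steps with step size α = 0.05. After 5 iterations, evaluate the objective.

0.789531126375

∇f = (6x, 6y, 12z)
Step 1: at (3, -0.5, 3), ∇f = (18, -3, 36) → (3, -0.5, 3) − 0.05·(18, -3, 36) = (2.1, -0.35, 1.2)
Step 2: at (2.1, -0.35, 1.2), ∇f = (12.6, -2.1, 14.4) → (2.1, -0.35, 1.2) − 0.05·(12.6, -2.1, 14.4) = (1.47, -0.245, 0.48)
Step 3: at (1.47, -0.245, 0.48), ∇f = (8.82, -1.47, 5.76) → (1.47, -0.245, 0.48) − 0.05·(8.82, -1.47, 5.76) = (1.029, -0.1715, 0.192)
Step 4: at (1.029, -0.1715, 0.192), ∇f = (6.174, -1.029, 2.304) → (1.029, -0.1715, 0.192) − 0.05·(6.174, -1.029, 2.304) = (0.7203, -0.12005, 0.0768)
Step 5: at (0.7203, -0.12005, 0.0768), ∇f = (4.3218, -0.7203, 0.9216) → (0.7203, -0.12005, 0.0768) − 0.05·(4.3218, -0.7203, 0.9216) = (0.50421, -0.084035, 0.03072)
f(0.50421, -0.084035, 0.03072) = 0.789531126375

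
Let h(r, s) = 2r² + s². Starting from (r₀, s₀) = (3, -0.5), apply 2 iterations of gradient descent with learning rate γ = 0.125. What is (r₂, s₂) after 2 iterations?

(0.75, -0.28125)

∇h = (4r, 2s)
Step 1: at (3, -0.5), ∇h = (12, -1) → (3, -0.5) − 0.125·(12, -1) = (1.5, -0.375)
Step 2: at (1.5, -0.375), ∇h = (6, -0.75) → (1.5, -0.375) − 0.125·(6, -0.75) = (0.75, -0.28125)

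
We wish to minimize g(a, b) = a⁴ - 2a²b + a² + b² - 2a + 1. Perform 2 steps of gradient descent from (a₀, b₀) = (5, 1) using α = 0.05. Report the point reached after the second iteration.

(1429.7248, 40.696)

∇g = (4a³ - 4ab + 2a - 2, -2a² + 2b)
(a₁, b₁) = (5, 1) − 0.05·(488, -48) = (-19.4, 3.4)
(a₂, b₂) = (-19.4, 3.4) − 0.05·(-28982.496, -745.92) = (1429.7248, 40.696)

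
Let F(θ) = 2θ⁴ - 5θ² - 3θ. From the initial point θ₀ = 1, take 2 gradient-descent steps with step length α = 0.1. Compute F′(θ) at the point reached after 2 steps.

-7.272

F′(θ) = 8θ³ - 10θ - 3
θ₁ = 1 − 0.1·(-5) = 1.5
θ₂ = 1.5 − 0.1·9 = 0.6
F′(θ) at (0.6) = -7.272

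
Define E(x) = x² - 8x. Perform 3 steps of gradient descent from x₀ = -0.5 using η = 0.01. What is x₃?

E′(x) = 2x - 8
Step 1: E′(-0.5) = -9; x₁ = -0.5 − 0.01·(-9) = -0.41
Step 2: E′(-0.41) = -8.82; x₂ = -0.41 − 0.01·(-8.82) = -0.3218
Step 3: E′(-0.3218) = -8.6436; x₃ = -0.3218 − 0.01·(-8.6436) = -0.235364

-0.235364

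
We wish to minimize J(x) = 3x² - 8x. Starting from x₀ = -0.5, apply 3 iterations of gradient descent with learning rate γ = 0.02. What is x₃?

0.083968

J′(x) = 6x - 8
Step 1: J′(-0.5) = -11; x₁ = -0.5 − 0.02·(-11) = -0.28
Step 2: J′(-0.28) = -9.68; x₂ = -0.28 − 0.02·(-9.68) = -0.0864
Step 3: J′(-0.0864) = -8.5184; x₃ = -0.0864 − 0.02·(-8.5184) = 0.083968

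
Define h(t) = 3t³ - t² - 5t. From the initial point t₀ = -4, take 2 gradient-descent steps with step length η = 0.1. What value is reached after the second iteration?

-336.661

h′(t) = 9t² - 2t - 5
Step 1: h′(-4) = 147; t₁ = -4 − 0.1·147 = -18.7
Step 2: h′(-18.7) = 3179.61; t₂ = -18.7 − 0.1·3179.61 = -336.661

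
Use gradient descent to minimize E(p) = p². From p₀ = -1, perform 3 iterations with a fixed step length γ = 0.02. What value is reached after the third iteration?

-0.884736

E′(p) = 2p
p₁ = -1 − 0.02·(-2) = -0.96
p₂ = -0.96 − 0.02·(-1.92) = -0.9216
p₃ = -0.9216 − 0.02·(-1.8432) = -0.884736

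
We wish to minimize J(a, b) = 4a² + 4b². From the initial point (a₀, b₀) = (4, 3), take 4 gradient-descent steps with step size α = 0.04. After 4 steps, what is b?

∇J = (8a, 8b)
Step 1: at (4, 3), ∇J = (32, 24) → (4, 3) − 0.04·(32, 24) = (2.72, 2.04)
Step 2: at (2.72, 2.04), ∇J = (21.76, 16.32) → (2.72, 2.04) − 0.04·(21.76, 16.32) = (1.8496, 1.3872)
Step 3: at (1.8496, 1.3872), ∇J = (14.7968, 11.0976) → (1.8496, 1.3872) − 0.04·(14.7968, 11.0976) = (1.257728, 0.943296)
Step 4: at (1.257728, 0.943296), ∇J = (10.061824, 7.546368) → (1.257728, 0.943296) − 0.04·(10.061824, 7.546368) = (0.85525504, 0.64144128)
b = 0.64144128

0.64144128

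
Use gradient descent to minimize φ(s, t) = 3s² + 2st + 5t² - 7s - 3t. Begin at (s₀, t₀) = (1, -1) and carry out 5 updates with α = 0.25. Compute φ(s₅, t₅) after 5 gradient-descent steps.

∇φ = (6s + 2t - 7, 2s + 10t - 3)
Step 1: at (1, -1), ∇φ = (-3, -11) → (1, -1) − 0.25·(-3, -11) = (1.75, 1.75)
Step 2: at (1.75, 1.75), ∇φ = (7, 18) → (1.75, 1.75) − 0.25·(7, 18) = (0, -2.75)
Step 3: at (0, -2.75), ∇φ = (-12.5, -30.5) → (0, -2.75) − 0.25·(-12.5, -30.5) = (3.125, 4.875)
Step 4: at (3.125, 4.875), ∇φ = (21.5, 52) → (3.125, 4.875) − 0.25·(21.5, 52) = (-2.25, -8.125)
Step 5: at (-2.25, -8.125), ∇φ = (-36.75, -88.75) → (-2.25, -8.125) − 0.25·(-36.75, -88.75) = (6.9375, 14.0625)
φ(6.9375, 14.0625) = 1237.5234375

1237.5234375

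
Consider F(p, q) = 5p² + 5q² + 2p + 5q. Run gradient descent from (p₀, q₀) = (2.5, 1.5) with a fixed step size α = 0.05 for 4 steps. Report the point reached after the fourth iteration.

(-0.03125, -0.375)

∇F = (10p + 2, 10q + 5)
(p₁, q₁) = (2.5, 1.5) − 0.05·(27, 20) = (1.15, 0.5)
(p₂, q₂) = (1.15, 0.5) − 0.05·(13.5, 10) = (0.475, 0)
(p₃, q₃) = (0.475, 0) − 0.05·(6.75, 5) = (0.1375, -0.25)
(p₄, q₄) = (0.1375, -0.25) − 0.05·(3.375, 2.5) = (-0.03125, -0.375)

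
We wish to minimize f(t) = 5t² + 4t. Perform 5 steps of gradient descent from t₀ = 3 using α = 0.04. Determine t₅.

-0.135616

f′(t) = 10t + 4
t₁ = 3 − 0.04·34 = 1.64
t₂ = 1.64 − 0.04·20.4 = 0.824
t₃ = 0.824 − 0.04·12.24 = 0.3344
t₄ = 0.3344 − 0.04·7.344 = 0.04064
t₅ = 0.04064 − 0.04·4.4064 = -0.135616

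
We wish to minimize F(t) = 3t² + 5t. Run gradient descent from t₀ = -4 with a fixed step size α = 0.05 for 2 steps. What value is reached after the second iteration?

F′(t) = 6t + 5
Step 1: F′(-4) = -19; t₁ = -4 − 0.05·(-19) = -3.05
Step 2: F′(-3.05) = -13.3; t₂ = -3.05 − 0.05·(-13.3) = -2.385

-2.385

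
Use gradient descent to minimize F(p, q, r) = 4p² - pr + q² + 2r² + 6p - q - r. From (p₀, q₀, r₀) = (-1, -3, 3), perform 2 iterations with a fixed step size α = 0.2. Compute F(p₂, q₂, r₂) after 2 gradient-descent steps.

-0.2464

∇F = (8p - r + 6, 2q - 1, -p + 4r - 1)
Step 1: at (-1, -3, 3), ∇F = (-5, -7, 12) → (-1, -3, 3) − 0.2·(-5, -7, 12) = (0, -1.6, 0.6)
Step 2: at (0, -1.6, 0.6), ∇F = (5.4, -4.2, 1.4) → (0, -1.6, 0.6) − 0.2·(5.4, -4.2, 1.4) = (-1.08, -0.76, 0.32)
F(-1.08, -0.76, 0.32) = -0.2464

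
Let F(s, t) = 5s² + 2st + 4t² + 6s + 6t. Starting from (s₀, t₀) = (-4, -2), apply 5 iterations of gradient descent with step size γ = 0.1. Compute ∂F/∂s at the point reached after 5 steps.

∇F = (10s + 2t + 6, 2s + 8t + 6)
(s₁, t₁) = (-4, -2) − 0.1·(-38, -18) = (-0.2, -0.2)
(s₂, t₂) = (-0.2, -0.2) − 0.1·(3.6, 4) = (-0.56, -0.6)
(s₃, t₃) = (-0.56, -0.6) − 0.1·(-0.8, 0.08) = (-0.48, -0.608)
(s₄, t₄) = (-0.48, -0.608) − 0.1·(-0.016, 0.176) = (-0.4784, -0.6256)
(s₅, t₅) = (-0.4784, -0.6256) − 0.1·(-0.0352, 0.0384) = (-0.47488, -0.62944)
∂F/∂s at (-0.47488, -0.62944) = -0.00768

-0.00768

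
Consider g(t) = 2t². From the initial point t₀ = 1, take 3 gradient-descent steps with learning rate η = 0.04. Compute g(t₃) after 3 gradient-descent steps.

g′(t) = 4t
t₁ = 1 − 0.04·4 = 0.84
t₂ = 0.84 − 0.04·3.36 = 0.7056
t₃ = 0.7056 − 0.04·2.8224 = 0.592704
g(0.592704) = 0.702596063232

0.702596063232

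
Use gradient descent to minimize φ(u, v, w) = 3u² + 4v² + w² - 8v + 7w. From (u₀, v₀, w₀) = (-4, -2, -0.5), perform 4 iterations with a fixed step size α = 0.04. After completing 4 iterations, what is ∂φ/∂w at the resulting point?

4.29835776

∇φ = (6u, 8v - 8, 2w + 7)
Step 1: at (-4, -2, -0.5), ∇φ = (-24, -24, 6) → (-4, -2, -0.5) − 0.04·(-24, -24, 6) = (-3.04, -1.04, -0.74)
Step 2: at (-3.04, -1.04, -0.74), ∇φ = (-18.24, -16.32, 5.52) → (-3.04, -1.04, -0.74) − 0.04·(-18.24, -16.32, 5.52) = (-2.3104, -0.3872, -0.9608)
Step 3: at (-2.3104, -0.3872, -0.9608), ∇φ = (-13.8624, -11.0976, 5.0784) → (-2.3104, -0.3872, -0.9608) − 0.04·(-13.8624, -11.0976, 5.0784) = (-1.755904, 0.056704, -1.163936)
Step 4: at (-1.755904, 0.056704, -1.163936), ∇φ = (-10.535424, -7.546368, 4.672128) → (-1.755904, 0.056704, -1.163936) − 0.04·(-10.535424, -7.546368, 4.672128) = (-1.33448704, 0.35855872, -1.35082112)
∂φ/∂w at (-1.33448704, 0.35855872, -1.35082112) = 4.29835776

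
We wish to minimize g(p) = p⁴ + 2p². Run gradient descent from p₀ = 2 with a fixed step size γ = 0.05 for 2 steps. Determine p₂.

0

g′(p) = 4p³ + 4p
Step 1: g′(2) = 40; p₁ = 2 − 0.05·40 = 0
Step 2: g′(0) = 0; p₂ = 0 − 0.05·0 = 0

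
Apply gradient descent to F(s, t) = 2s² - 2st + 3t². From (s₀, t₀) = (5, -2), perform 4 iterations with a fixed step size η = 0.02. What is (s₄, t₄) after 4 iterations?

(3.387584, -0.63008)

∇F = (4s - 2t, -2s + 6t)
Step 1: at (5, -2), ∇F = (24, -22) → (5, -2) − 0.02·(24, -22) = (4.52, -1.56)
Step 2: at (4.52, -1.56), ∇F = (21.2, -18.4) → (4.52, -1.56) − 0.02·(21.2, -18.4) = (4.096, -1.192)
Step 3: at (4.096, -1.192), ∇F = (18.768, -15.344) → (4.096, -1.192) − 0.02·(18.768, -15.344) = (3.72064, -0.88512)
Step 4: at (3.72064, -0.88512), ∇F = (16.6528, -12.752) → (3.72064, -0.88512) − 0.02·(16.6528, -12.752) = (3.387584, -0.63008)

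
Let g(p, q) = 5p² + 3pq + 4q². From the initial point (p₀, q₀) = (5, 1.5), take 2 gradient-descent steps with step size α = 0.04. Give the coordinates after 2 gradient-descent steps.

(1.6416, -0.0528)

∇g = (10p + 3q, 3p + 8q)
Step 1: at (5, 1.5), ∇g = (54.5, 27) → (5, 1.5) − 0.04·(54.5, 27) = (2.82, 0.42)
Step 2: at (2.82, 0.42), ∇g = (29.46, 11.82) → (2.82, 0.42) − 0.04·(29.46, 11.82) = (1.6416, -0.0528)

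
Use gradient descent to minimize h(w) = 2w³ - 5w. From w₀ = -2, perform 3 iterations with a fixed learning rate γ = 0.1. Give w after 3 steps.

-106.1664056

h′(w) = 6w² - 5
Step 1: h′(-2) = 19; w₁ = -2 − 0.1·19 = -3.9
Step 2: h′(-3.9) = 86.26; w₂ = -3.9 − 0.1·86.26 = -12.526
Step 3: h′(-12.526) = 936.404056; w₃ = -12.526 − 0.1·936.404056 = -106.1664056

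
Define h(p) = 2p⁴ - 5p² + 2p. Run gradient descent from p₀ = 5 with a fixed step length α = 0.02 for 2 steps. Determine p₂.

h′(p) = 8p³ - 10p + 2
Step 1: h′(5) = 952; p₁ = 5 − 0.02·952 = -14.04
Step 2: h′(-14.04) = -21998.298112; p₂ = -14.04 − 0.02·(-21998.298112) = 425.92596224

425.92596224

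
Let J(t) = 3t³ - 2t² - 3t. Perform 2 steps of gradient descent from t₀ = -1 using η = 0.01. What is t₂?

J′(t) = 9t² - 4t - 3
t₁ = -1 − 0.01·10 = -1.1
t₂ = -1.1 − 0.01·12.29 = -1.2229

-1.2229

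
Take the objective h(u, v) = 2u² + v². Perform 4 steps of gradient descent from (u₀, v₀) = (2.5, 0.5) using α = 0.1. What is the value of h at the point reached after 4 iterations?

0.25189504

∇h = (4u, 2v)
(u₁, v₁) = (2.5, 0.5) − 0.1·(10, 1) = (1.5, 0.4)
(u₂, v₂) = (1.5, 0.4) − 0.1·(6, 0.8) = (0.9, 0.32)
(u₃, v₃) = (0.9, 0.32) − 0.1·(3.6, 0.64) = (0.54, 0.256)
(u₄, v₄) = (0.54, 0.256) − 0.1·(2.16, 0.512) = (0.324, 0.2048)
h(0.324, 0.2048) = 0.25189504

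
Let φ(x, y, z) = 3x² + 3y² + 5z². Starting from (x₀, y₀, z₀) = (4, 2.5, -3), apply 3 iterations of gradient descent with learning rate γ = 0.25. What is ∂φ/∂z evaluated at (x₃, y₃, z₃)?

101.25

∇φ = (6x, 6y, 10z)
(x₁, y₁, z₁) = (4, 2.5, -3) − 0.25·(24, 15, -30) = (-2, -1.25, 4.5)
(x₂, y₂, z₂) = (-2, -1.25, 4.5) − 0.25·(-12, -7.5, 45) = (1, 0.625, -6.75)
(x₃, y₃, z₃) = (1, 0.625, -6.75) − 0.25·(6, 3.75, -67.5) = (-0.5, -0.3125, 10.125)
∂φ/∂z at (-0.5, -0.3125, 10.125) = 101.25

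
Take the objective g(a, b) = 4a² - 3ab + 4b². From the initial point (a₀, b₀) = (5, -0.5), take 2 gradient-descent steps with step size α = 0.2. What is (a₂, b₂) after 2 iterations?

∇g = (8a - 3b, -3a + 8b)
(a₁, b₁) = (5, -0.5) − 0.2·(41.5, -19) = (-3.3, 3.3)
(a₂, b₂) = (-3.3, 3.3) − 0.2·(-36.3, 36.3) = (3.96, -3.96)

(3.96, -3.96)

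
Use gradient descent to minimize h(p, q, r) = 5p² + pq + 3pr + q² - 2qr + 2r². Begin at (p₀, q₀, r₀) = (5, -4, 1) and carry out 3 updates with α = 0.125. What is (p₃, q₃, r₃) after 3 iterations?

∇h = (10p + q + 3r, p + 2q - 2r, 3p - 2q + 4r)
Step 1: at (5, -4, 1), ∇h = (49, -5, 27) → (5, -4, 1) − 0.125·(49, -5, 27) = (-1.125, -3.375, -2.375)
Step 2: at (-1.125, -3.375, -2.375), ∇h = (-21.75, -3.125, -6.125) → (-1.125, -3.375, -2.375) − 0.125·(-21.75, -3.125, -6.125) = (1.59375, -2.984375, -1.609375)
Step 3: at (1.59375, -2.984375, -1.609375), ∇h = (8.125, -1.15625, 4.3125) → (1.59375, -2.984375, -1.609375) − 0.125·(8.125, -1.15625, 4.3125) = (0.578125, -2.83984375, -2.1484375)

(0.578125, -2.83984375, -2.1484375)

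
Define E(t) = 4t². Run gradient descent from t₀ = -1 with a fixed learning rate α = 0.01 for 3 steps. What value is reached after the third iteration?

E′(t) = 8t
t₁ = -1 − 0.01·(-8) = -0.92
t₂ = -0.92 − 0.01·(-7.36) = -0.8464
t₃ = -0.8464 − 0.01·(-6.7712) = -0.778688

-0.778688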